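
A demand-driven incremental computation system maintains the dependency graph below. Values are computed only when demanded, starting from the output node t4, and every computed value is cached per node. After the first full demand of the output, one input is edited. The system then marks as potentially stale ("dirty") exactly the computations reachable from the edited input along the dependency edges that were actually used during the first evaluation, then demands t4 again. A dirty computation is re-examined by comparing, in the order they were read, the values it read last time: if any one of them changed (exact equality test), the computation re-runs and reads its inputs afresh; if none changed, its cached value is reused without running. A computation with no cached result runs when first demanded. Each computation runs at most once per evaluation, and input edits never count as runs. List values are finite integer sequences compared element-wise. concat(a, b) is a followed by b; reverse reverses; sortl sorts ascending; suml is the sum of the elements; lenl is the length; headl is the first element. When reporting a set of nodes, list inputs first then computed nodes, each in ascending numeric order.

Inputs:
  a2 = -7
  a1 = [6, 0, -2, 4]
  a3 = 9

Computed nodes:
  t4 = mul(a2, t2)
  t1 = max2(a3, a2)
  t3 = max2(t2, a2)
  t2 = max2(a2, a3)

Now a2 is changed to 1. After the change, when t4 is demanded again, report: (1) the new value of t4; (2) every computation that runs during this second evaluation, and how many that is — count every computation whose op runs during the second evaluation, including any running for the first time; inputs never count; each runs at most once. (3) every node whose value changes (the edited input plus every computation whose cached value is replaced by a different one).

First evaluation (everything demanded from the output):
  t2 = max2(-7, 9) = 9
  t4 = mul(-7, 9) = -63

Propagation after the edit:
  t2: runs — a2 -7->1; result 9 (same value as before).
  t4: runs — a2 -7->1; result 9.

New value of t4: 9.
Computations that run: t2, t4 — 2 in total.
Values that change: a2, t4.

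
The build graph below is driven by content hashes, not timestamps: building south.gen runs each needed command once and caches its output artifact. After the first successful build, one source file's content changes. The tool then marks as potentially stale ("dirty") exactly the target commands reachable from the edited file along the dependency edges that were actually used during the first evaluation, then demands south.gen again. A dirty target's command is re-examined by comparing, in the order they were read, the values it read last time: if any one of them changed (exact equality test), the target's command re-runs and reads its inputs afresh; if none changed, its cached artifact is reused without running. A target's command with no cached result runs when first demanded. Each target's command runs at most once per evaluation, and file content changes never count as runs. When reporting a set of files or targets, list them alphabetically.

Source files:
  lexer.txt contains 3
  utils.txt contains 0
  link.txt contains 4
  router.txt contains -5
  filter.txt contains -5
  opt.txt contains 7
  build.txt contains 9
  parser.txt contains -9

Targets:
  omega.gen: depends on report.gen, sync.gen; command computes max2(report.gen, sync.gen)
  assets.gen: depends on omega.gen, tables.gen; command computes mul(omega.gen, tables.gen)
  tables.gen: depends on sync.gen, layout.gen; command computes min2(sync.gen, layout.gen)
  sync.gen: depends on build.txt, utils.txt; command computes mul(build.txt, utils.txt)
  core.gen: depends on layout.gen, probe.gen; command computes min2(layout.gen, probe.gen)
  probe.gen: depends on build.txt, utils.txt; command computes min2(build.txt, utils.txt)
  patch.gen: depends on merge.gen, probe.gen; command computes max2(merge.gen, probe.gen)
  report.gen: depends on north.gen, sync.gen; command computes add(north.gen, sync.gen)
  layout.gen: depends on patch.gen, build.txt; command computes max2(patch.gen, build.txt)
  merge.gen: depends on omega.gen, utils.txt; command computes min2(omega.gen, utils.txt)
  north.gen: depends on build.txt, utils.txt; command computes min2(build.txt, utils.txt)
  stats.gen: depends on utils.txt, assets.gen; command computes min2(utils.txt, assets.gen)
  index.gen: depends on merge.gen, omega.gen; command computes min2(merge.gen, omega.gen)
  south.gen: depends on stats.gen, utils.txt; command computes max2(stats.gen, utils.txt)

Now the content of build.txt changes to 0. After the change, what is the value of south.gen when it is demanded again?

Initial pass — values computed on the first demand:
  north.gen = min2(9, 0) = 0
  probe.gen = min2(9, 0) = 0
  sync.gen = mul(9, 0) = 0
  report.gen = add(0, 0) = 0
  omega.gen = max2(0, 0) = 0
  merge.gen = min2(0, 0) = 0
  patch.gen = max2(0, 0) = 0
  layout.gen = max2(0, 9) = 9
  tables.gen = min2(0, 9) = 0
  assets.gen = mul(0, 0) = 0
  stats.gen = min2(0, 0) = 0
  south.gen = max2(0, 0) = 0

Second demand — change propagation:
  north.gen: re-runs because build.txt 9->0; new result 0 (unchanged).
  probe.gen: re-runs because build.txt 9->0; new result 0 (unchanged).
  sync.gen: re-runs because build.txt 9->0; new result 0 (unchanged).
  report.gen: re-examined; everything it read last time is the same (north.gen unchanged, sync.gen unchanged) — cache 0 kept, no run.
  omega.gen: re-examined; everything it read last time is the same (report.gen unchanged, sync.gen unchanged) — cache 0 kept, no run.
  merge.gen: re-examined; everything it read last time is the same (omega.gen unchanged, utils.txt unchanged) — cache 0 kept, no run.
  patch.gen: re-examined; everything it read last time is the same (merge.gen unchanged, probe.gen unchanged) — cache 0 kept, no run.
  layout.gen: re-runs because build.txt 9->0; new result 0.
  tables.gen: re-runs because layout.gen 9->0; new result 0 (unchanged).
  assets.gen: re-examined; everything it read last time is the same (omega.gen unchanged, tables.gen unchanged) — cache 0 kept, no run.
  stats.gen: re-examined; everything it read last time is the same (utils.txt unchanged, assets.gen unchanged) — cache 0 kept, no run.
  south.gen: re-examined; everything it read last time is the same (stats.gen unchanged, utils.txt unchanged) — cache 0 kept, no run.

The important point: at report.gen every value read last time is unchanged, so the dirty flag clears without a run.

south.gen now evaluates to 0.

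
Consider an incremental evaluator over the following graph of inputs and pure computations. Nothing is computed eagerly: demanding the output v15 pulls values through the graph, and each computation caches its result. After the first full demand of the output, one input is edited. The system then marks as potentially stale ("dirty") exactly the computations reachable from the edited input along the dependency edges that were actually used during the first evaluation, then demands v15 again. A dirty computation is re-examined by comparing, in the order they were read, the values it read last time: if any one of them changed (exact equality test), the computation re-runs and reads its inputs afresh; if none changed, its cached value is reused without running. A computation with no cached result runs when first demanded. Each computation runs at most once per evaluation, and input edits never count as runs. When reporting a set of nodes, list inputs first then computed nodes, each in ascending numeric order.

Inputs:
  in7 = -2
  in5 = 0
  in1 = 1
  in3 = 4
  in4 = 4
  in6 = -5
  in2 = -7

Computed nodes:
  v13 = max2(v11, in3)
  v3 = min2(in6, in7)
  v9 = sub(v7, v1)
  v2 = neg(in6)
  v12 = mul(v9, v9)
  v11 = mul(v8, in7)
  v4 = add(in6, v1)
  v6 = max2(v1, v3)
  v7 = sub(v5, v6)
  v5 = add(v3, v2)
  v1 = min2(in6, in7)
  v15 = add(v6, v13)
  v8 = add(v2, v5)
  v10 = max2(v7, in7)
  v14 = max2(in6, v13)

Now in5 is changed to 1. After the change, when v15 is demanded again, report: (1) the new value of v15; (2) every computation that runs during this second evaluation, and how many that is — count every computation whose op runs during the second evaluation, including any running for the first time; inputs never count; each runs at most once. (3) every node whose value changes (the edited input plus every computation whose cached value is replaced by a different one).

Initial pass — values computed on the first demand:
  v1 = min2(-5, -2) = -5
  v2 = neg(-5) = 5
  v3 = min2(-5, -2) = -5
  v5 = add(-5, 5) = 0
  v6 = max2(-5, -5) = -5
  v8 = add(5, 0) = 5
  v11 = mul(5, -2) = -10
  v13 = max2(-10, 4) = 4
  v15 = add(-5, 4) = -1

Second demand — change propagation:
  no demanded computation ever read in5, so the edit dirties nothing and nothing runs.

The important point: nothing the output needs ever reads in5, so the edit is invisible to it.

v15 now evaluates to -1.
Run set: none (0 run).
Changed values: in5.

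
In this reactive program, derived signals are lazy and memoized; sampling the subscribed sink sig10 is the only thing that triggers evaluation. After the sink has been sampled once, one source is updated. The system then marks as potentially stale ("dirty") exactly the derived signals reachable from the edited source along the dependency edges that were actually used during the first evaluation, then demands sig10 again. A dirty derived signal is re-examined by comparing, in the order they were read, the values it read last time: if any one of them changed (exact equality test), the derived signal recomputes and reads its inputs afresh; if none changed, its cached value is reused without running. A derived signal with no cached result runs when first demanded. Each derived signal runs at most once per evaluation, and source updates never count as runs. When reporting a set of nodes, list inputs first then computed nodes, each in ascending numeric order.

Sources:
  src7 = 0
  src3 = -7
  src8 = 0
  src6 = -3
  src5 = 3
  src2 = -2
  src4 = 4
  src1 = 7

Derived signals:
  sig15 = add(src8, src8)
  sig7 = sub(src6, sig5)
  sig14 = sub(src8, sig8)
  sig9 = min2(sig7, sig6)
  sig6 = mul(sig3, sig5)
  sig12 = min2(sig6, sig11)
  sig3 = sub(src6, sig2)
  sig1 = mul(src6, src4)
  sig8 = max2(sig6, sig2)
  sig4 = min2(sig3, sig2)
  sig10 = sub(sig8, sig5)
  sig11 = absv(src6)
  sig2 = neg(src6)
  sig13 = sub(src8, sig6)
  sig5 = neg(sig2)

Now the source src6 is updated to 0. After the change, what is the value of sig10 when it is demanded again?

Demanding sig10 again yields 0.

First demand of the output computes:
  sig2 = neg(-3) = 3
  sig3 = sub(-3, 3) = -6
  sig5 = neg(3) = -3
  sig6 = mul(-6, -3) = 18
  sig8 = max2(18, 3) = 18
  sig10 = sub(18, -3) = 21

After the edit, cleaning proceeds:
  sig2: a read changed (src6 -3->0) — executes, giving 0.
  sig3: a read changed (src6 -3->0; sig2 3->0) — executes, giving 0.
  sig5: a read changed (sig2 3->0) — executes, giving 0.
  sig6: a read changed (sig3 -6->0; sig5 -3->0) — executes, giving 0.
  sig8: a read changed (sig6 18->0; sig2 3->0) — executes, giving 0.
  sig10: a read changed (sig8 18->0; sig5 -3->0) — executes, giving 0.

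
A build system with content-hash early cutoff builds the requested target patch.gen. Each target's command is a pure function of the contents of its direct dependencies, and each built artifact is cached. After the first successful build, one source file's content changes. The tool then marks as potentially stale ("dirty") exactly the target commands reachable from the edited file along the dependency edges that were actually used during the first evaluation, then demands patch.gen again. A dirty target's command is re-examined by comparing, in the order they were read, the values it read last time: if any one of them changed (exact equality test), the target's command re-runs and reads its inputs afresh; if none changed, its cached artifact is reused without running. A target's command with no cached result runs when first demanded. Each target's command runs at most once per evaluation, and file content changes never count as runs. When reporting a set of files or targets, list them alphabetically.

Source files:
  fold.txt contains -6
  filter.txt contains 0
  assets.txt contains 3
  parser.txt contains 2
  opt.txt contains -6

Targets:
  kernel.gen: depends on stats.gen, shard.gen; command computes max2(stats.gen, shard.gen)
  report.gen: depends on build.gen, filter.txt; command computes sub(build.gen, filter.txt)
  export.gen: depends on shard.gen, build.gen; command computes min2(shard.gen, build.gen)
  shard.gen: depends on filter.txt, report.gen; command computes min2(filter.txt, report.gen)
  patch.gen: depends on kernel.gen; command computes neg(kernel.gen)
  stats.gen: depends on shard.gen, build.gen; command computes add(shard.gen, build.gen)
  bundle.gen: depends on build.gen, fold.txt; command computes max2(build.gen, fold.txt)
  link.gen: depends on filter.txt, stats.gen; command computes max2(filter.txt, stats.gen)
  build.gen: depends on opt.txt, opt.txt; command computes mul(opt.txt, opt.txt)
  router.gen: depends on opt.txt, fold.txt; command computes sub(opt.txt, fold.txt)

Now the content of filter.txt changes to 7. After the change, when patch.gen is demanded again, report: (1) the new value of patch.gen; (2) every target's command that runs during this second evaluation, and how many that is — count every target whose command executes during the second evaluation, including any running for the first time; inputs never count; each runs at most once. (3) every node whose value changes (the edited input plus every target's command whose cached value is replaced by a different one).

New value of patch.gen: -43.
Target commands that run: kernel.gen, patch.gen, report.gen, shard.gen, stats.gen — 5 in total.
Values that change: filter.txt, kernel.gen, patch.gen, report.gen, shard.gen, stats.gen.

First evaluation (everything demanded from the output):
  build.gen = mul(-6, -6) = 36
  report.gen = sub(36, 0) = 36
  shard.gen = min2(0, 36) = 0
  stats.gen = add(0, 36) = 36
  kernel.gen = max2(36, 0) = 36
  patch.gen = neg(36) = -36

Propagation after the edit:
  report.gen: runs — filter.txt 0->7; result 29.
  shard.gen: runs — filter.txt 0->7; report.gen 36->29; result 7.
  stats.gen: runs — shard.gen 0->7; result 43.
  kernel.gen: runs — stats.gen 36->43; shard.gen 0->7; result 43.
  patch.gen: runs — kernel.gen 36->43; result -43.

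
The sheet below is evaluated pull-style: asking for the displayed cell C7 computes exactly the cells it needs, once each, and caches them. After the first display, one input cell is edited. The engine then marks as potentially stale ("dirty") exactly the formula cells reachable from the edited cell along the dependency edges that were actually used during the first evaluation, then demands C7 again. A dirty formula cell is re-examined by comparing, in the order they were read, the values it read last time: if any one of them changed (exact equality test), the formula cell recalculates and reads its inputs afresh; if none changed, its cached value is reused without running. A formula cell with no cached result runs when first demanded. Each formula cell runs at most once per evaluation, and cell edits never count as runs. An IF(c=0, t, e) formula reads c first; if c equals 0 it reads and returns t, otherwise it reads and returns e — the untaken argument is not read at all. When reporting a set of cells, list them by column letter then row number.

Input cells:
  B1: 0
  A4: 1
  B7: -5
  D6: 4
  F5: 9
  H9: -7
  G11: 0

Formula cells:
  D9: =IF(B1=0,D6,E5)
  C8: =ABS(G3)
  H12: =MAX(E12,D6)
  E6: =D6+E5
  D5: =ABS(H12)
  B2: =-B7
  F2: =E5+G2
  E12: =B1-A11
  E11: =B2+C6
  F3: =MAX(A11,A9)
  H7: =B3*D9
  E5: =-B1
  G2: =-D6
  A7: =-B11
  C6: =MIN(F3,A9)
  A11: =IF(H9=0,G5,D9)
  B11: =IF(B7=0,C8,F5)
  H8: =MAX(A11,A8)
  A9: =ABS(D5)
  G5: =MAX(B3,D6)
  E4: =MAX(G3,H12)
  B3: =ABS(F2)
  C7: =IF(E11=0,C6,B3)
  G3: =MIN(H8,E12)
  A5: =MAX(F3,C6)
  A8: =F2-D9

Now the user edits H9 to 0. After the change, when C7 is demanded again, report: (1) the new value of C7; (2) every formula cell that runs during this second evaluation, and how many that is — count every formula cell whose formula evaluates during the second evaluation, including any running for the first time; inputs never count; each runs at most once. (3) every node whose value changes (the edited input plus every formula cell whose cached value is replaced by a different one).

Demanding C7 again yields 4.
2 formula cells run: A11, G5.
The nodes whose values change: H9.
Note the branch switch — G5 had no cache and runs now for the first time.

First demand of the output computes:
  B2 = -(-5) = 5
  E5 = -(0) = 0
  D9 = IF(B1=0: B1=0 -> then branch D6) = 4
  A11 = IF(H9=0: H9=-7 -> else branch D9) = 4
  E12 = 0 - 4 = -4
  G2 = -(4) = -4
  F2 = 0 + -4 = -4
  B3 = ABS(-4) = 4
  H12 = MAX(-4, 4) = 4
  D5 = ABS(4) = 4
  A9 = ABS(4) = 4
  F3 = MAX(4, 4) = 4
  C6 = MIN(4, 4) = 4
  E11 = 5 + 4 = 9
  C7 = IF(E11=0: E11=9 -> else branch B3) = 4

After the edit, cleaning proceeds:
  G5: had never run; runs now, result 4.
  A11: a read changed (H9 -7->0) — executes, giving 4 — identical to its old value.
  E12: dirty, but its reads are unchanged (B1 unchanged, A11 unchanged); cached -4 stands.
  H12: dirty, but its reads are unchanged (E12 unchanged, D6 unchanged); cached 4 stands.
  D5: dirty, but its reads are unchanged (H12 unchanged); cached 4 stands.
  A9: dirty, but its reads are unchanged (D5 unchanged); cached 4 stands.
  F3: dirty, but its reads are unchanged (A11 unchanged, A9 unchanged); cached 4 stands.
  C6: dirty, but its reads are unchanged (F3 unchanged, A9 unchanged); cached 4 stands.
  E11: dirty, but its reads are unchanged (B2 unchanged, C6 unchanged); cached 9 stands.
  C7: dirty, but its reads are unchanged (E11 unchanged, B3 unchanged); cached 4 stands.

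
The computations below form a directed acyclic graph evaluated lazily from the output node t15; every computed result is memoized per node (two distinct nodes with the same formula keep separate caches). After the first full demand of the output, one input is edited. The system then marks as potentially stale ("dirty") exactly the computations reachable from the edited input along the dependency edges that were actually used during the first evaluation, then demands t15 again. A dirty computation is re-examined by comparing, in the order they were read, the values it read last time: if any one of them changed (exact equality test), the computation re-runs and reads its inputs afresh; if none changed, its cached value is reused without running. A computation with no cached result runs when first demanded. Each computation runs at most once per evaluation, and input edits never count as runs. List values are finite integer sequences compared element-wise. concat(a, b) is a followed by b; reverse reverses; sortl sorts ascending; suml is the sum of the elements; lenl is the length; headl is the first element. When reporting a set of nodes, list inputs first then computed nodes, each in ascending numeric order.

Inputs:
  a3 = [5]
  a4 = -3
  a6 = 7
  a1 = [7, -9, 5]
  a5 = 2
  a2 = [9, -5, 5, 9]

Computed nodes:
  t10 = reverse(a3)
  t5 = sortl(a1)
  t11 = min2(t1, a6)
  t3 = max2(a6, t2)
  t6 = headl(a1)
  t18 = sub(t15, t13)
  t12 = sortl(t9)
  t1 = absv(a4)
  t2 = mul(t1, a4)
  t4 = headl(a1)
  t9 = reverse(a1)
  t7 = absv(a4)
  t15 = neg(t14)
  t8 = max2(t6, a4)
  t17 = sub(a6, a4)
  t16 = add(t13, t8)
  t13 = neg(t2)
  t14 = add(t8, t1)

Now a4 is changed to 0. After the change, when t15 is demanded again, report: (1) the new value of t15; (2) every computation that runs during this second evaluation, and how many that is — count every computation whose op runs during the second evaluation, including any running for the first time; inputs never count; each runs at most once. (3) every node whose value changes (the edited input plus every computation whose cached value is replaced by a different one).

First demand of the output computes:
  t1 = absv(-3) = 3
  t6 = headl([7, -9, 5]) = 7
  t8 = max2(7, -3) = 7
  t14 = add(7, 3) = 10
  t15 = neg(10) = -10

After the edit, cleaning proceeds:
  t1: a read changed (a4 -3->0) — executes, giving 0.
  t8: a read changed (a4 -3->0) — executes, giving 7 — identical to its old value.
  t14: a read changed (t1 3->0) — executes, giving 7.
  t15: a read changed (t14 10->7) — executes, giving -7.

Demanding t15 again yields -7.
4 computations run: t1, t8, t14, t15.
The nodes whose values change: a4, t1, t14, t15.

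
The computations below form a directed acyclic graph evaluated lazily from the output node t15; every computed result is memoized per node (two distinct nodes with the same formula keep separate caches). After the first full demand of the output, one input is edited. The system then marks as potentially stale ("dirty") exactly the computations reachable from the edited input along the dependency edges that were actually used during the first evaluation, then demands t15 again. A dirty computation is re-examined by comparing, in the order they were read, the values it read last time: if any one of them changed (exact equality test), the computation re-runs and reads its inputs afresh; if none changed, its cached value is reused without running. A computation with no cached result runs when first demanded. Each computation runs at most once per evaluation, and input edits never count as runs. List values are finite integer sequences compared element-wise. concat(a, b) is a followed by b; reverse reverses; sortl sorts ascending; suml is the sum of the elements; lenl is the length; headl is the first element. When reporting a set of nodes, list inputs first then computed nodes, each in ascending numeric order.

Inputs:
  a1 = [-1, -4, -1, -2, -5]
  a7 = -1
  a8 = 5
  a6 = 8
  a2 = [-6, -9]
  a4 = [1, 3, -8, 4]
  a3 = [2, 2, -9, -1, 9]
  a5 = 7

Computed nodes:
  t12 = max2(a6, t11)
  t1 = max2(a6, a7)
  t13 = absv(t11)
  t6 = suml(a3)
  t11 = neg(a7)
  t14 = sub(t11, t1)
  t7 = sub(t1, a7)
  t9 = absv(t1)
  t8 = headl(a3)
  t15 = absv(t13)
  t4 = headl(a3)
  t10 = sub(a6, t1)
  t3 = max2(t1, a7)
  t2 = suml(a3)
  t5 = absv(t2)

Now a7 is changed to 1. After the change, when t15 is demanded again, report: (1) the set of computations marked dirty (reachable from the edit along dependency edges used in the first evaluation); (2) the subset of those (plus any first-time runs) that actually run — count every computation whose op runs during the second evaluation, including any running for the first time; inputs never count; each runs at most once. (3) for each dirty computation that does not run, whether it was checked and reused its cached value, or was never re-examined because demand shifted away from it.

First demand of the output computes:
  t11 = neg(-1) = 1
  t13 = absv(1) = 1
  t15 = absv(1) = 1

After the edit, cleaning proceeds:
  t11: a read changed (a7 -1->1) — executes, giving -1.
  t13: a read changed (t11 1->-1) — executes, giving 1 — identical to its old value.
  t15: dirty, but its reads are unchanged (t13 unchanged); cached 1 stands.

Note the absorption at t13: it re-runs yet its value is the same, leaving the output's value untouched.

The edit dirties: t11, t13, t15.
2 computations run: t11, t13.
Cache hits after checking: t15.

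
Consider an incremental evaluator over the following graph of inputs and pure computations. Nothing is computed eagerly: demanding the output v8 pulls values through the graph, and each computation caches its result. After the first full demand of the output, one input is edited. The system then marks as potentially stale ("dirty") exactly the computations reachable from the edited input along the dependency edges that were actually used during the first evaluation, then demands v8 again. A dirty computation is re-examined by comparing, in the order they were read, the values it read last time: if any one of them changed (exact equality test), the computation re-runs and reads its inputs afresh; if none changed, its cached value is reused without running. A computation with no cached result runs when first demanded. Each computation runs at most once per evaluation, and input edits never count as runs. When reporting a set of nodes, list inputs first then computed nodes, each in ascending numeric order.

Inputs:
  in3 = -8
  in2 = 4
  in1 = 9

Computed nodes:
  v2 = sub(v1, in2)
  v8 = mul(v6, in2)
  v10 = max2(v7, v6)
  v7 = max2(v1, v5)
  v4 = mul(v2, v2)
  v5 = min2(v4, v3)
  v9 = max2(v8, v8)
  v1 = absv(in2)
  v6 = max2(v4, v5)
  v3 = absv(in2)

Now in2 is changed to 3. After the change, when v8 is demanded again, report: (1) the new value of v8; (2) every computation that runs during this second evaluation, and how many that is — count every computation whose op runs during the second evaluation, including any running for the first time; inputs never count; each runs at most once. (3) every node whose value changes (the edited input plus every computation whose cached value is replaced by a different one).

v8 now evaluates to 0.
Run set: v1, v2, v3, v5, v8 (5 run).
Changed values: in2, v1, v3.
The important point: at v4 every value read last time is unchanged, so the dirty flag clears without a run.

Initial pass — values computed on the first demand:
  v1 = absv(4) = 4
  v2 = sub(4, 4) = 0
  v3 = absv(4) = 4
  v4 = mul(0, 0) = 0
  v5 = min2(0, 4) = 0
  v6 = max2(0, 0) = 0
  v8 = mul(0, 4) = 0

Second demand — change propagation:
  v1: re-runs because in2 4->3; new result 3.
  v2: re-runs because v1 4->3; in2 4->3; new result 0 (unchanged).
  v3: re-runs because in2 4->3; new result 3.
  v4: re-examined; everything it read last time is the same (v2 unchanged, v2 unchanged) — cache 0 kept, no run.
  v5: re-runs because v3 4->3; new result 0 (unchanged).
  v6: re-examined; everything it read last time is the same (v4 unchanged, v5 unchanged) — cache 0 kept, no run.
  v8: re-runs because in2 4->3; new result 0 (unchanged).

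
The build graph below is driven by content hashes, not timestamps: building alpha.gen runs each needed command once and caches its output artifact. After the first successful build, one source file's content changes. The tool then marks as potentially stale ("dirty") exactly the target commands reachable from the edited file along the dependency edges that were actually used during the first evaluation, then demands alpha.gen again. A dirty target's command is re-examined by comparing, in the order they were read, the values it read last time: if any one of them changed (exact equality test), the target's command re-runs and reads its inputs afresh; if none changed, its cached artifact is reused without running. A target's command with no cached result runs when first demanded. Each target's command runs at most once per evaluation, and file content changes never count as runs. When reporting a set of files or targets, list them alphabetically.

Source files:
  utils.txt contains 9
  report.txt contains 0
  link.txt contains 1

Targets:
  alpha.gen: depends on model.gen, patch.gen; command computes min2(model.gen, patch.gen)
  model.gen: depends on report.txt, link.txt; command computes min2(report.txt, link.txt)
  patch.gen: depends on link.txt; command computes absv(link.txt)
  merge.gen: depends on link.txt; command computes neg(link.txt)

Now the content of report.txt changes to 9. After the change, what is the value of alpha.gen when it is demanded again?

alpha.gen now evaluates to 1.

Initial pass — values computed on the first demand:
  model.gen = min2(0, 1) = 0
  patch.gen = absv(1) = 1
  alpha.gen = min2(0, 1) = 0

Second demand — change propagation:
  model.gen: re-runs because report.txt 0->9; new result 1.
  alpha.gen: re-runs because model.gen 0->1; new result 1.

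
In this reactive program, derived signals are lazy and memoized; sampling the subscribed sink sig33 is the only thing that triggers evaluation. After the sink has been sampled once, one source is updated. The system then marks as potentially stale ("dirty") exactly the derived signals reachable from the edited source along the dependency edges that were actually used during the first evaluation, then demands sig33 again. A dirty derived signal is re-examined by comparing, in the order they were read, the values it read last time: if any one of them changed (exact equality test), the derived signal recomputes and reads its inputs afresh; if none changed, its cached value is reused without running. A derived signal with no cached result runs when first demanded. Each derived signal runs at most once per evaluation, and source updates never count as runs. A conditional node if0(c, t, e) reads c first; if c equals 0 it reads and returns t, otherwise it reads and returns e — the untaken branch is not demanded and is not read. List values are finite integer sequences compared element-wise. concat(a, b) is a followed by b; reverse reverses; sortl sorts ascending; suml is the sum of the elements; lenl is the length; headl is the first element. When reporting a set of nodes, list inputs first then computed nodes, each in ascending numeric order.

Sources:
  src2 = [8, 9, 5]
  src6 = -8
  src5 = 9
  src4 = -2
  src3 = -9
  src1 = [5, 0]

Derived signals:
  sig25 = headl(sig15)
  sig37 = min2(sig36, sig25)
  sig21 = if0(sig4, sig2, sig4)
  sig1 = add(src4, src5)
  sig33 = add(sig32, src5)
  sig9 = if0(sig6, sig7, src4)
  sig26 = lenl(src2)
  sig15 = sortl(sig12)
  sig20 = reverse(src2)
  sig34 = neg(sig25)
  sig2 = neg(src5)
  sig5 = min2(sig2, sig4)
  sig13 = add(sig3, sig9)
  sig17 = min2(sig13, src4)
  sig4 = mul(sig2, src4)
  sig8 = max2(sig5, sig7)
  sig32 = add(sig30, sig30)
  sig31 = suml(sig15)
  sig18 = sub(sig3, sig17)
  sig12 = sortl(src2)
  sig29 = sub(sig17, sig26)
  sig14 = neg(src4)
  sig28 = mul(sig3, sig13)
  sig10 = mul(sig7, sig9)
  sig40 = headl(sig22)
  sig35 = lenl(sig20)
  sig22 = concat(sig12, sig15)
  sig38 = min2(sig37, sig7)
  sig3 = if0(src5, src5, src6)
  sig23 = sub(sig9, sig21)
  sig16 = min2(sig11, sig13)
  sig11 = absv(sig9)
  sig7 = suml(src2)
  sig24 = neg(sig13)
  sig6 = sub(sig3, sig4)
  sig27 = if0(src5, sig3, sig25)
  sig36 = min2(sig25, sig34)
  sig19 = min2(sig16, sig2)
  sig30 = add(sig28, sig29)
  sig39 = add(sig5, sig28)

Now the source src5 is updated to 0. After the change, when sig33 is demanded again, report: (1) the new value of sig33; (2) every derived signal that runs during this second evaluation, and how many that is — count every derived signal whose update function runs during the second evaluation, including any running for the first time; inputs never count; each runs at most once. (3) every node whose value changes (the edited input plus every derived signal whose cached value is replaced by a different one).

First demand of the output computes:
  sig2 = neg(9) = -9
  sig3 = if0(src5=9 -> else branch src6) = -8
  sig4 = mul(-9, -2) = 18
  sig6 = sub(-8, 18) = -26
  sig9 = if0(sig6=-26 -> else branch src4) = -2
  sig13 = add(-8, -2) = -10
  sig17 = min2(-10, -2) = -10
  sig26 = lenl([8, 9, 5]) = 3
  sig28 = mul(-8, -10) = 80
  sig29 = sub(-10, 3) = -13
  sig30 = add(80, -13) = 67
  sig32 = add(67, 67) = 134
  sig33 = add(134, 9) = 143

After the edit, cleaning proceeds:
  sig2: a read changed (src5 9->0) — executes, giving 0.
  sig3: a read changed (src5 9->0) — executes, giving 0.
  sig4: a read changed (sig2 -9->0) — executes, giving 0.
  sig6: a read changed (sig3 -8->0; sig4 18->0) — executes, giving 0.
  sig7: had never run; runs now, result 22.
  sig9: a read changed (sig6 -26->0) — executes, giving 22.
  sig13: a read changed (sig3 -8->0; sig9 -2->22) — executes, giving 22.
  sig17: a read changed (sig13 -10->22) — executes, giving -2.
  sig28: a read changed (sig3 -8->0; sig13 -10->22) — executes, giving 0.
  sig29: a read changed (sig17 -10->-2) — executes, giving -5.
  sig30: a read changed (sig28 80->0; sig29 -13->-5) — executes, giving -5.
  sig32: a read changed (sig30 67->-5; sig30 67->-5) — executes, giving -10.
  sig33: a read changed (sig32 134->-10; src5 9->0) — executes, giving -10.

Note the branch switch — sig7 had no cache and runs now for the first time.

Demanding sig33 again yields -10.
13 derived signals run: sig2, sig3, sig4, sig6, sig7, sig9, sig13, sig17, sig28, sig29, sig30, sig32, sig33.
The nodes whose values change: src5, sig2, sig3, sig4, sig6, sig9, sig13, sig17, sig28, sig29, sig30, sig32, sig33.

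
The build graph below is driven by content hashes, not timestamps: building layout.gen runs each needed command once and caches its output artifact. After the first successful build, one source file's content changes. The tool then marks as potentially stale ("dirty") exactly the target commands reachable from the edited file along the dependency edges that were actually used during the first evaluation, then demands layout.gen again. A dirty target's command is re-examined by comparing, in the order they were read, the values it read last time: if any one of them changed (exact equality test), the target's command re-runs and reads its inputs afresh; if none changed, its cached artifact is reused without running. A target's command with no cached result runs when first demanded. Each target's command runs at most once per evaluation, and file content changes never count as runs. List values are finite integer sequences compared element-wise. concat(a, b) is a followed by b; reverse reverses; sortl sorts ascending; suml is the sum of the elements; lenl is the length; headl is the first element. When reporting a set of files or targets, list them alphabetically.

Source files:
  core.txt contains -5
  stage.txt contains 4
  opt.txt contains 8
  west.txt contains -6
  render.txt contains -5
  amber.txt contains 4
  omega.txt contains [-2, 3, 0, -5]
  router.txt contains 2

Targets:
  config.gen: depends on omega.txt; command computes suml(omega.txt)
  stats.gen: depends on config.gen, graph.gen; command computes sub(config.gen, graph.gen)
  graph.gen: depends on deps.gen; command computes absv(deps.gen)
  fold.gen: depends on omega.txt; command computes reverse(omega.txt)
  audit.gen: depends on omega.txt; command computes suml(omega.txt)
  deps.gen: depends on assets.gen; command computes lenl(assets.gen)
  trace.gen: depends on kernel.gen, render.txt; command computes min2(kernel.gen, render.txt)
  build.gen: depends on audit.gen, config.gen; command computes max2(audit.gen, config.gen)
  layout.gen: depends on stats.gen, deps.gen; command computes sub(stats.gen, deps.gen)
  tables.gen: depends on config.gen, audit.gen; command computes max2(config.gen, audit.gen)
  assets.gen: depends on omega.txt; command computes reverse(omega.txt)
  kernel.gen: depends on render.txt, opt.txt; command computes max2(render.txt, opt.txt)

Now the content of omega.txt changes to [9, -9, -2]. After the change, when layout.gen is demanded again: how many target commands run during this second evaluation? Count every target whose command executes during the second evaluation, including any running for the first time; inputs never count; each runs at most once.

Run set: assets.gen, config.gen, deps.gen, graph.gen, layout.gen, stats.gen (6 run).

Initial pass — values computed on the first demand:
  assets.gen = reverse([-2, 3, 0, -5]) = [-5, 0, 3, -2]
  config.gen = suml([-2, 3, 0, -5]) = -4
  deps.gen = lenl([-5, 0, 3, -2]) = 4
  graph.gen = absv(4) = 4
  stats.gen = sub(-4, 4) = -8
  layout.gen = sub(-8, 4) = -12

Second demand — change propagation:
  assets.gen: re-runs because omega.txt [-2, 3, 0, -5]->[9, -9, -2]; new result [-2, -9, 9].
  config.gen: re-runs because omega.txt [-2, 3, 0, -5]->[9, -9, -2]; new result -2.
  deps.gen: re-runs because assets.gen [-5, 0, 3, -2]->[-2, -9, 9]; new result 3.
  graph.gen: re-runs because deps.gen 4->3; new result 3.
  stats.gen: re-runs because config.gen -4->-2; graph.gen 4->3; new result -5.
  layout.gen: re-runs because stats.gen -8->-5; deps.gen 4->3; new result -8.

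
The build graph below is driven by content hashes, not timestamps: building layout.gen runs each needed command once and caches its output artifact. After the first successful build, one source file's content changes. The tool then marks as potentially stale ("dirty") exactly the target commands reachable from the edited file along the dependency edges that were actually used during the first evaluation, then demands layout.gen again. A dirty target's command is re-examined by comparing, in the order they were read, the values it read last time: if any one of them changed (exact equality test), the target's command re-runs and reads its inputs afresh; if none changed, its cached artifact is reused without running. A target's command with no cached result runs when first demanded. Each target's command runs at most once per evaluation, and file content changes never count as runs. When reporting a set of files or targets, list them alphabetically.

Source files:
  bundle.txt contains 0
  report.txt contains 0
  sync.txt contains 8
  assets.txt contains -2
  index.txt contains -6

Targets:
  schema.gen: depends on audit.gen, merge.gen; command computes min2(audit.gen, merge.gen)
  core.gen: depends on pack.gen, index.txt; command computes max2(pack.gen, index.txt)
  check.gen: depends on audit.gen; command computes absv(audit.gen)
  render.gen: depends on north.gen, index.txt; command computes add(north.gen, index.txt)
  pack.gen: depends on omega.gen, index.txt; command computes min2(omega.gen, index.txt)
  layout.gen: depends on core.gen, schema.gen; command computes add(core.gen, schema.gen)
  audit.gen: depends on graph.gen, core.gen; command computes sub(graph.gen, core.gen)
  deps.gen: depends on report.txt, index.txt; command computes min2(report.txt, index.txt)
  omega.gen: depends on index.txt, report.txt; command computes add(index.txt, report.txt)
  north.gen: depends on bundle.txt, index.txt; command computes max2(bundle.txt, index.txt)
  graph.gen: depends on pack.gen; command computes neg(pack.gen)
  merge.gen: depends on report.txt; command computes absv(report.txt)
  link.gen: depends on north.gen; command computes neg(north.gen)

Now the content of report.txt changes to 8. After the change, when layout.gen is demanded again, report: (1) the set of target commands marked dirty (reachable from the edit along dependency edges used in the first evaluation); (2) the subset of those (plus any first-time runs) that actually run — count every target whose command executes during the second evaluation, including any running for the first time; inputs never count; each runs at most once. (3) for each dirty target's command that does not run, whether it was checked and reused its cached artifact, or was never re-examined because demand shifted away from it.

Dirty set: audit.gen, core.gen, graph.gen, layout.gen, merge.gen, omega.gen, pack.gen, schema.gen.
Run set: layout.gen, merge.gen, omega.gen, pack.gen, schema.gen (5 run).
Re-examined without running (cache reused): audit.gen, core.gen, graph.gen.
The important point: at graph.gen every value read last time is unchanged, so the dirty flag clears without a run.

Initial pass — values computed on the first demand:
  merge.gen = absv(0) = 0
  omega.gen = add(-6, 0) = -6
  pack.gen = min2(-6, -6) = -6
  core.gen = max2(-6, -6) = -6
  graph.gen = neg(-6) = 6
  audit.gen = sub(6, -6) = 12
  schema.gen = min2(12, 0) = 0
  layout.gen = add(-6, 0) = -6

Second demand — change propagation:
  merge.gen: re-runs because report.txt 0->8; new result 8.
  omega.gen: re-runs because report.txt 0->8; new result 2.
  pack.gen: re-runs because omega.gen -6->2; new result -6 (unchanged).
  core.gen: re-examined; everything it read last time is the same (pack.gen unchanged, index.txt unchanged) — cache -6 kept, no run.
  graph.gen: re-examined; everything it read last time is the same (pack.gen unchanged) — cache 6 kept, no run.
  audit.gen: re-examined; everything it read last time is the same (graph.gen unchanged, core.gen unchanged) — cache 12 kept, no run.
  schema.gen: re-runs because merge.gen 0->8; new result 8.
  layout.gen: re-runs because schema.gen 0->8; new result 2.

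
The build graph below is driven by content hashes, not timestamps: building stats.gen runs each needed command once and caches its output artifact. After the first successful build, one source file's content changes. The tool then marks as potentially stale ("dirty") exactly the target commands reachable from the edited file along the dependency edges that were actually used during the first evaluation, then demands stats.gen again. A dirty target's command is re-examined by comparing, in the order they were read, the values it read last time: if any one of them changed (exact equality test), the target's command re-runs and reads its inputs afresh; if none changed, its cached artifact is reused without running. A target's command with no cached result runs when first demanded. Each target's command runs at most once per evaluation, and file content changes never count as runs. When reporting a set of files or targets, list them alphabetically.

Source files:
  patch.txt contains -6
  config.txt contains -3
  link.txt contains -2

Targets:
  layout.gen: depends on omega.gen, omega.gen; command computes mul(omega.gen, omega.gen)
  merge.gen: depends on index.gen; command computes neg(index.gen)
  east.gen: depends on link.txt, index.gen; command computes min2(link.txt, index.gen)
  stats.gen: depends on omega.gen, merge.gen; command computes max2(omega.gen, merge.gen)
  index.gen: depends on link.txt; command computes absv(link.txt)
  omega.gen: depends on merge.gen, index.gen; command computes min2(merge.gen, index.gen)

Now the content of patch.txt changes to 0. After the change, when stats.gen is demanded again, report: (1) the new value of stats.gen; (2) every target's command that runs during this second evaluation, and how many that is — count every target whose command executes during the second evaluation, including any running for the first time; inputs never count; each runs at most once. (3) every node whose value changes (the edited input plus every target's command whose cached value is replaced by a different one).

Initial pass — values computed on the first demand:
  index.gen = absv(-2) = 2
  merge.gen = neg(2) = -2
  omega.gen = min2(-2, 2) = -2
  stats.gen = max2(-2, -2) = -2

Second demand — change propagation:
  no demanded computation ever read patch.txt, so the edit dirties nothing and nothing runs.

The important point: nothing the output needs ever reads patch.txt, so the edit is invisible to it.

stats.gen now evaluates to -2.
Run set: none (0 run).
Changed values: patch.txt.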